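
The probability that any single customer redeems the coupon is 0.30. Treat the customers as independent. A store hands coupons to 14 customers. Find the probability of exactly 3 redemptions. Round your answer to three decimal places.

0.194

X ~ Binomial(n=14, p=0.30).
P(X=3) = C(14,3) · p^3 · (1−p)^11
= 364 · 0.027 · 0.019773 = 0.19433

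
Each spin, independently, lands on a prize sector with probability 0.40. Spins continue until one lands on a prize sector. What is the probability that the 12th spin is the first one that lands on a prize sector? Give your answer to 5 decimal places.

0.00145

Geometric (trials to first success), p = 0.40.
P(Y = 12) = (1−p)^11 · p = 0.003628 · 0.40 = 0.0014512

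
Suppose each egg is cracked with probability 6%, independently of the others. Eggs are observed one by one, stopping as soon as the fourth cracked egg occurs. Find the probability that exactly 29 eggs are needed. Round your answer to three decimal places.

0.009

Y = trial on which the fourth success occurs; negative binomial, r=4, p=0.06.
P(Y=29) = C(28,3) · p^4 · (1−p)^25
= 3276 · 1.296e-05 · 0.21291 = 0.00904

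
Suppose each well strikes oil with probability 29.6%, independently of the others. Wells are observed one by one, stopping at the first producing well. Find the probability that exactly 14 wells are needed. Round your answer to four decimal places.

0.0031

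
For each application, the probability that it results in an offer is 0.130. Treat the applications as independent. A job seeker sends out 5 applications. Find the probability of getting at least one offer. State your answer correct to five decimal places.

0.50158

P(at least one) = 1 − P(none) = 1 − (1 − 0.13)^5
= 1 − 0.4984209 = 0.5015791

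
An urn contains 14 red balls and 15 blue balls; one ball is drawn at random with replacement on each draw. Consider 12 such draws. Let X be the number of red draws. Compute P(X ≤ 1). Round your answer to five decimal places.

X ~ Binomial(12, 0.482759); P(X ≤ 1) = Σ C(12,k) p^k (1−p)^(12−k) over k:
  k=0: C(12,0)·0.482759^0·0.517241^12 = 0.0003667
  k=1: C(12,1)·0.482759^1·0.517241^11 = 0.0041071
Total = 0.0044738

0.00447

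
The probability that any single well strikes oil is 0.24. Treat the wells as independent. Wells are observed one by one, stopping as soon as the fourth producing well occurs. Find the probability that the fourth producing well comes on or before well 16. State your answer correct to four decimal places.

0.5583

Finishing within 16 wells ⇔ at least 4 successes in the first 16. With X ~ Binomial(16, 0.24), P(Y ≤ 16) = 1 − P(X ≤ 3).
  k=0: C(16,0)·0.24^0·0.76^16 = 0.012388
  k=1: C(16,1)·0.24^1·0.76^15 = 0.062594
  k=2: C(16,2)·0.24^2·0.76^14 = 0.148250
  k=3: C(16,3)·0.24^3·0.76^13 = 0.218473
1 − 0.441706 = 0.558294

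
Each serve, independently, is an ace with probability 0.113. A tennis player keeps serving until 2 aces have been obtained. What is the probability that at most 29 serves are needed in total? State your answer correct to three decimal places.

0.855

Finishing within 29 serves ⇔ at least 2 successes in the first 29. With X ~ Binomial(29, 0.113), P(Y ≤ 29) = 1 − P(X ≤ 1).
  k=0: C(29,0)·0.113^0·0.887^29 = 0.03089
  k=1: C(29,1)·0.113^1·0.887^28 = 0.11411
1 − 0.14500 = 0.85500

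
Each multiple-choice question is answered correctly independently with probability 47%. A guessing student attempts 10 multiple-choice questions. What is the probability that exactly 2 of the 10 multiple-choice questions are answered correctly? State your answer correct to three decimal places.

0.062

X ~ Binomial(n=10, p=0.47).
P(X=2) = C(10,2) · p^2 · (1−p)^8
= 45 · 0.2209 · 0.006226 = 0.06189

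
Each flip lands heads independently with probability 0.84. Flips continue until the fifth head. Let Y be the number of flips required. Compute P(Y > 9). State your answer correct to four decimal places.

0.0075

Needing more than 9 flips ⇔ fewer than 5 successes in the first 9. With X ~ Binomial(9, 0.84), P(Y > 9) = P(X ≤ 4).
  k=0: C(9,0)·0.84^0·0.16^9 = 0.000000
  k=1: C(9,1)·0.84^1·0.16^8 = 0.000003
  k=2: C(9,2)·0.84^2·0.16^7 = 0.000068
  k=3: C(9,3)·0.84^3·0.16^6 = 0.000835
  k=4: C(9,4)·0.84^4·0.16^5 = 0.006578
P(X ≤ 4) = 0.007485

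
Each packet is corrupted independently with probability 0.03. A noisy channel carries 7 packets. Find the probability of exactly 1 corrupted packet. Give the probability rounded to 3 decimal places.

0.175

X ~ Binomial(n=7, p=0.03).
P(X=1) = C(7,1) · p^1 · (1−p)^6
= 7 · 0.03 · 0.83297 = 0.17492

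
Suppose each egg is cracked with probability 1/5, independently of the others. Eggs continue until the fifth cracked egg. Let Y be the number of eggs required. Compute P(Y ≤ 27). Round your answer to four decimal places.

Finishing within 27 eggs ⇔ at least 5 successes in the first 27. With X ~ Binomial(27, 0.20), P(Y ≤ 27) = 1 − P(X ≤ 4).
  k=0: C(27,0)·0.20^0·0.80^27 = 0.002418
  k=1: C(27,1)·0.20^1·0.80^26 = 0.016320
  k=2: C(27,2)·0.20^2·0.80^25 = 0.053042
  k=3: C(27,3)·0.20^3·0.80^24 = 0.110503
  k=4: C(27,4)·0.20^4·0.80^23 = 0.165755
1 − 0.348038 = 0.651962

0.6520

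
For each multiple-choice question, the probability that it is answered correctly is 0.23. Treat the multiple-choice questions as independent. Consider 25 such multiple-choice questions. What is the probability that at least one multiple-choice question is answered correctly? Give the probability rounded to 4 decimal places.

P(at least one) = 1 − P(none) = 1 − (1 − 0.23)^25
= 1 − 0.001453 = 0.998547

0.9985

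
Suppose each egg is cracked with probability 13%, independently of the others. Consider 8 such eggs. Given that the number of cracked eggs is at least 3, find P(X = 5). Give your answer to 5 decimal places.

X ~ Binomial(8, 0.13). Want P(X=5 | X≥3) = P(X=5) / P(X≥3).
P(X=5) = C(8,5)·0.13^5·0.87^3 = 0.0013692
P(X≥3) = 1 − 0.3282117 − 0.3923450 − 0.2051919 = 0.0742514
Ratio = 0.0013692 / 0.0742514 = 0.0184399

0.01844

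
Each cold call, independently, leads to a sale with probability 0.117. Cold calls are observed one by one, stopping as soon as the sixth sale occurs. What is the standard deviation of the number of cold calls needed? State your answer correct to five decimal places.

Y = total cold calls until the sixth success; negative binomial with r=6, p=0.117.
SD(Y) = √[r(1−p)/p²] = √(387.0260793) = 19.6729784

19.67298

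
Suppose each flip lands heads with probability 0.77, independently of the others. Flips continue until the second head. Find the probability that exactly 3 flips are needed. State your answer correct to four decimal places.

Y = trial on which the second success occurs; negative binomial, r=2, p=0.77.
P(Y=3) = C(2,1) · p^2 · (1−p)^1
= 2 · 0.5929 · 0.23 = 0.272734

0.2727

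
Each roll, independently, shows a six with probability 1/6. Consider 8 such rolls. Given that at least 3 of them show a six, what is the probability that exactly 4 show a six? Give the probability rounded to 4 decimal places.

0.1932

X ~ Binomial(8, 0.166667). Want P(X=4 | X≥3) = P(X=4) / P(X≥3).
P(X=4) = C(8,4)·0.166667^4·0.833333^4 = 0.026048
P(X≥3) = 1 − 0.232568 − 0.372109 − 0.260476 = 0.134847
Ratio = 0.026048 / 0.134847 = 0.193164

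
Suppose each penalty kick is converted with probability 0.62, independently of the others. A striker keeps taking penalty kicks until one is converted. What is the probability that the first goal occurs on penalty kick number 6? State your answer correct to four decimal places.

Geometric (trials to first success), p = 0.62.
P(Y = 6) = (1−p)^5 · p = 0.0079235 · 0.62 = 0.004913

0.0049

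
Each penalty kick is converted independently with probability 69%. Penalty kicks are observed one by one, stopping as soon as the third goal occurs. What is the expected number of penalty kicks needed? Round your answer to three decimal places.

Y = total penalty kicks until the third success; negative binomial with r=3, p=0.69.
E[Y] = r / p = 3 / 0.69 = 4.34783

4.348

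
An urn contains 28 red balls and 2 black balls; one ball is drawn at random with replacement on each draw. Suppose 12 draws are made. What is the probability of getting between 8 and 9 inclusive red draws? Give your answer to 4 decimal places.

0.0407

X ~ Binomial(12, 0.933333); P(8 ≤ X ≤ 9) = Σ C(12,k) p^k (1−p)^(12−k) over k:
  k=8: C(12,8)·0.933333^8·0.066667^4 = 0.005630
  k=9: C(12,9)·0.933333^9·0.066667^3 = 0.035033
Total = 0.040664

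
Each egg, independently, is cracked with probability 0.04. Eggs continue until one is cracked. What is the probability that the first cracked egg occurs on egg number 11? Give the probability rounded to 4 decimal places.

Geometric (trials to first success), p = 0.04.
P(Y = 11) = (1−p)^10 · p = 0.66483 · 0.04 = 0.026593

0.0266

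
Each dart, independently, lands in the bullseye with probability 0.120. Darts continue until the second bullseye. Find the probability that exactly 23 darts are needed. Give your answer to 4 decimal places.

0.0216

Y = trial on which the second success occurs; negative binomial, r=2, p=0.12.
P(Y=23) = C(22,1) · p^2 · (1−p)^21
= 22 · 0.0144 · 0.068255 = 0.021623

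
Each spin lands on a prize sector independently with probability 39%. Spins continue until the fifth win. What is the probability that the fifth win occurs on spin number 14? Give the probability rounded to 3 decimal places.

0.075

Y = trial on which the fifth success occurs; negative binomial, r=5, p=0.39.
P(Y=14) = C(13,4) · p^5 · (1−p)^9
= 715 · 0.0090224 · 0.011694 = 0.07544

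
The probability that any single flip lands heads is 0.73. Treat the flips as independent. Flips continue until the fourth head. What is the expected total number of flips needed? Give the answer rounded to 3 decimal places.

5.479

Y = total flips until the fourth success; negative binomial with r=4, p=0.73.
E[Y] = r / p = 4 / 0.73 = 5.47945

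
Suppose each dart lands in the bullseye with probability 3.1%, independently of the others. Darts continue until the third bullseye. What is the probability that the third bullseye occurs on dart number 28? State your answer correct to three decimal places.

0.005

Y = trial on which the third success occurs; negative binomial, r=3, p=0.031.
P(Y=28) = C(27,2) · p^3 · (1−p)^25
= 351 · 2.9791e-05 · 0.45509 = 0.00476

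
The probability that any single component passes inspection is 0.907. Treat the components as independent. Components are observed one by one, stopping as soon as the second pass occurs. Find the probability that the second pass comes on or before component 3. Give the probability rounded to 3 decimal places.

0.976

Finishing within 3 components ⇔ at least 2 successes in the first 3. With X ~ Binomial(3, 0.907), P(Y ≤ 3) = 1 − P(X ≤ 1).
  k=0: C(3,0)·0.907^0·0.093^3 = 0.00080
  k=1: C(3,1)·0.907^1·0.093^2 = 0.02353
1 − 0.02434 = 0.97566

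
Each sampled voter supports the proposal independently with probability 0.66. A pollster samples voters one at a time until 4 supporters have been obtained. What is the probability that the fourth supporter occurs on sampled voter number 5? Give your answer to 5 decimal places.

Y = trial on which the fourth success occurs; negative binomial, r=4, p=0.66.
P(Y=5) = C(4,3) · p^4 · (1−p)^1
= 4 · 0.18975 · 0.34 = 0.2580564

0.25806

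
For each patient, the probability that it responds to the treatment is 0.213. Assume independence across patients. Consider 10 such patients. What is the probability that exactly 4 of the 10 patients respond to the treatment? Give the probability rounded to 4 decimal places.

X ~ Binomial(n=10, p=0.213).
P(X=4) = C(10,4) · p^4 · (1−p)^6
= 210 · 0.0020583 · 0.2376 = 0.102704

0.1027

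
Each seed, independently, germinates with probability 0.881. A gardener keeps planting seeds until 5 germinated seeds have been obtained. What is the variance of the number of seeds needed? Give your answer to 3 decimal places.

Y = total seeds until the fifth success; negative binomial with r=5, p=0.881.
Var(Y) = r(1−p)/p² = 5·0.119 / 0.881² = 0.76659

0.767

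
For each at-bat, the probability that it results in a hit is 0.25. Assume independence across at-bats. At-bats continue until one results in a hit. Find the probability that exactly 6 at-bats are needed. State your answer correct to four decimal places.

0.0593

Geometric (trials to first success), p = 0.25.
P(Y = 6) = (1−p)^5 · p = 0.2373 · 0.25 = 0.059326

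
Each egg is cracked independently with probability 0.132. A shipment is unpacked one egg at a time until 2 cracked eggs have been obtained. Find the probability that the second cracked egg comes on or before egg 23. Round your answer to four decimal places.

0.8266

Finishing within 23 eggs ⇔ at least 2 successes in the first 23. With X ~ Binomial(23, 0.132), P(Y ≤ 23) = 1 − P(X ≤ 1).
  k=0: C(23,0)·0.132^0·0.868^23 = 0.038544
  k=1: C(23,1)·0.132^1·0.868^22 = 0.134814
1 − 0.173358 = 0.826642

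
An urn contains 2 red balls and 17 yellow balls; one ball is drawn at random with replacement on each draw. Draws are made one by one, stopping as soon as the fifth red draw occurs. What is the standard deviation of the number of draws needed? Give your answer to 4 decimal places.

20.0935

Y = total draws until the fifth success; negative binomial with r=5, p=0.105263.
SD(Y) = √[r(1−p)/p²] = √(403.750000) = 20.093531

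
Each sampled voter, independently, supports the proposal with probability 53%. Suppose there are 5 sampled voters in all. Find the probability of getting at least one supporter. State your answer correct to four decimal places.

P(at least one) = 1 − P(none) = 1 − (1 − 0.53)^5
= 1 − 0.022935 = 0.977065

0.9771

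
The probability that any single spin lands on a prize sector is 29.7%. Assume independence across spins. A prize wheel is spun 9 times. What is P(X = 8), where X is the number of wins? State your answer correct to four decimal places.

0.0004

X ~ Binomial(n=9, p=0.297).
P(X=8) = C(9,8) · p^8 · (1−p)^1
= 9 · 6.0541e-05 · 0.703 = 0.000383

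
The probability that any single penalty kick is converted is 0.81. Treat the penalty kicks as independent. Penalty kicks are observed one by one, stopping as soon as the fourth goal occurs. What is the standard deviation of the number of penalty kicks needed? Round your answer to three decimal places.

1.076

Y = total penalty kicks until the fourth success; negative binomial with r=4, p=0.81.
SD(Y) = √[r(1−p)/p²] = √(1.15836) = 1.07627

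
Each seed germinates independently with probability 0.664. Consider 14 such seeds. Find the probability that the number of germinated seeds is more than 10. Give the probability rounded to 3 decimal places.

X ~ Binomial(14, 0.664); P(X ≥ 11) = Σ C(14,k) p^k (1−p)^(14−k) over k:
  k=11: C(14,11)·0.664^11·0.336^3 = 0.15275
  k=12: C(14,12)·0.664^12·0.336^2 = 0.07546
  k=13: C(14,13)·0.664^13·0.336^1 = 0.02294
  k=14: C(14,14)·0.664^14·0.336^0 = 0.00324
Total = 0.25439

0.254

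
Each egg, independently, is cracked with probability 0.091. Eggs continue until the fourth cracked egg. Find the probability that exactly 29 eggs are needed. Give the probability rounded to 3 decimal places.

Y = trial on which the fourth success occurs; negative binomial, r=4, p=0.091.
P(Y=29) = C(28,3) · p^4 · (1−p)^25
= 3276 · 6.8575e-05 · 0.092066 = 0.02068

0.021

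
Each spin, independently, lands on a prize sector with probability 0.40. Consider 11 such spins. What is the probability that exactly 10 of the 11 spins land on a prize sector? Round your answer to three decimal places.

0.001

X ~ Binomial(n=11, p=0.40).
P(X=10) = C(11,10) · p^10 · (1−p)^1
= 11 · 0.00010486 · 0.6 = 0.00069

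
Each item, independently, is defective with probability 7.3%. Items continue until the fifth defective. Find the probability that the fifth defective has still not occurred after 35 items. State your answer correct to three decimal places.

Needing more than 35 items ⇔ fewer than 5 successes in the first 35. With X ~ Binomial(35, 0.073), P(Y > 35) = P(X ≤ 4).
  k=0: C(35,0)·0.073^0·0.927^35 = 0.07044
  k=1: C(35,1)·0.073^1·0.927^34 = 0.19413
  k=2: C(35,2)·0.073^2·0.927^33 = 0.25989
  k=3: C(35,3)·0.073^3·0.927^32 = 0.22513
  k=4: C(35,4)·0.073^4·0.927^31 = 0.14183
P(X ≤ 4) = 0.89142

0.891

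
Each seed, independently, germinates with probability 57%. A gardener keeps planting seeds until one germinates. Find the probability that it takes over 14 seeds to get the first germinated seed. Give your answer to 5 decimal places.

0.00001

Y = number of seeds to the first success; geometric, p = 0.57.
P(Y > 14) = P(first 14 all fail) = (1−p)^14 = 0.0000074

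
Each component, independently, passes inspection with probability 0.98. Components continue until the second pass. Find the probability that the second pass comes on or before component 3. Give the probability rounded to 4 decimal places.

Finishing within 3 components ⇔ at least 2 successes in the first 3. With X ~ Binomial(3, 0.98), P(Y ≤ 3) = 1 − P(X ≤ 1).
  k=0: C(3,0)·0.98^0·0.02^3 = 0.000008
  k=1: C(3,1)·0.98^1·0.02^2 = 0.001176
1 − 0.001184 = 0.998816

0.9988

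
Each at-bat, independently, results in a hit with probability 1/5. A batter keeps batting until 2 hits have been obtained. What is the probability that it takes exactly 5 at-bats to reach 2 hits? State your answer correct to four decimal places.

Y = trial on which the second success occurs; negative binomial, r=2, p=0.20.
P(Y=5) = C(4,1) · p^2 · (1−p)^3
= 4 · 0.04 · 0.512 = 0.081920

0.0819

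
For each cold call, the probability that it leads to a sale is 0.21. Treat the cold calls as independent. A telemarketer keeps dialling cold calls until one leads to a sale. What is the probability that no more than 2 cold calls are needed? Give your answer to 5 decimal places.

0.37590

Y = number of cold calls to the first success; geometric, p = 0.21.
P(Y ≤ 2) = 1 − (1−p)^2 = 1 − 0.6241000 = 0.3759000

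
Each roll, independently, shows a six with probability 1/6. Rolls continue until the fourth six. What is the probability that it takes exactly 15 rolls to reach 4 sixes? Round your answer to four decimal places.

Y = trial on which the fourth success occurs; negative binomial, r=4, p=0.166667.
P(Y=15) = C(14,3) · p^4 · (1−p)^11
= 364 · 0.0007716 · 0.13459 = 0.037801

0.0378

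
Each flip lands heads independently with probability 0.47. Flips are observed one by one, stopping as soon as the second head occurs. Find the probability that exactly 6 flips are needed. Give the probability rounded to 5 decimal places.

0.08715

Y = trial on which the second success occurs; negative binomial, r=2, p=0.47.
P(Y=6) = C(5,1) · p^2 · (1−p)^4
= 5 · 0.2209 · 0.078905 = 0.0871504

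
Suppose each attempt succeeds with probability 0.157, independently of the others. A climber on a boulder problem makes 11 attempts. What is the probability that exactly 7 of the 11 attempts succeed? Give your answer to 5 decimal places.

0.00039

X ~ Binomial(n=11, p=0.157).
P(X=7) = C(11,7) · p^7 · (1−p)^4
= 330 · 2.3512e-06 · 0.50502 = 0.0003919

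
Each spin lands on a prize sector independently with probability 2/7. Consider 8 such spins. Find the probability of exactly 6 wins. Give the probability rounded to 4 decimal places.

0.0078

X ~ Binomial(n=8, p=0.285714).
P(X=6) = C(8,6) · p^6 · (1−p)^2
= 28 · 0.00054399 · 0.5102 = 0.007771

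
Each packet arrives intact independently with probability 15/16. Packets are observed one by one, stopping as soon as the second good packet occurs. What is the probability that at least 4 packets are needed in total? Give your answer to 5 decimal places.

0.01123

Needing more than 3 packets ⇔ fewer than 2 successes in the first 3. With X ~ Binomial(3, 0.9375), P(Y > 3) = P(X ≤ 1).
  k=0: C(3,0)·0.9375^0·0.0625^3 = 0.0002441
  k=1: C(3,1)·0.9375^1·0.0625^2 = 0.0109863
P(X ≤ 1) = 0.0112305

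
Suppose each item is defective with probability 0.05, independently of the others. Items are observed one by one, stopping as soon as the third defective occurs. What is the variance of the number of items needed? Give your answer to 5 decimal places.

Y = total items until the third success; negative binomial with r=3, p=0.05.
Var(Y) = r(1−p)/p² = 3·0.95 / 0.05² = 1140.0000000

1140.00000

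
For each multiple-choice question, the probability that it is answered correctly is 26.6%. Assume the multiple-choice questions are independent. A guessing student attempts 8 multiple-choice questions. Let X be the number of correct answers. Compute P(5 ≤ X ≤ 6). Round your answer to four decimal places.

X ~ Binomial(8, 0.266); P(5 ≤ X ≤ 6) = Σ C(8,k) p^k (1−p)^(8−k) over k:
  k=5: C(8,5)·0.266^5·0.734^3 = 0.029491
  k=6: C(8,6)·0.266^6·0.734^2 = 0.005344
Total = 0.034834

0.0348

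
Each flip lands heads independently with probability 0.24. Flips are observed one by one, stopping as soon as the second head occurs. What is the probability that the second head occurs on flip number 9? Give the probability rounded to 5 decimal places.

Y = trial on which the second success occurs; negative binomial, r=2, p=0.24.
P(Y=9) = C(8,1) · p^2 · (1−p)^7
= 8 · 0.0576 · 0.14645 = 0.0674851

0.06749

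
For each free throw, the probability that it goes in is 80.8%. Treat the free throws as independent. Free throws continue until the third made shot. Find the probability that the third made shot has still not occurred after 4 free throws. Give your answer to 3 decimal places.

0.169

Needing more than 4 free throws ⇔ fewer than 3 successes in the first 4. With X ~ Binomial(4, 0.808), P(Y > 4) = P(X ≤ 2).
  k=0: C(4,0)·0.808^0·0.192^4 = 0.00136
  k=1: C(4,1)·0.808^1·0.192^3 = 0.02288
  k=2: C(4,2)·0.808^2·0.192^2 = 0.14440
P(X ≤ 2) = 0.16864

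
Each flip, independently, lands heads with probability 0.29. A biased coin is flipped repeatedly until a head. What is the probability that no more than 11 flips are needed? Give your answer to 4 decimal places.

0.9769

Y = number of flips to the first success; geometric, p = 0.29.
P(Y ≤ 11) = 1 − (1−p)^11 = 1 − 0.023112 = 0.976888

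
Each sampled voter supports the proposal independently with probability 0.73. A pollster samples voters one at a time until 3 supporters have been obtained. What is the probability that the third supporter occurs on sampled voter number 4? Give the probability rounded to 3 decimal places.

Y = trial on which the third success occurs; negative binomial, r=3, p=0.73.
P(Y=4) = C(3,2) · p^3 · (1−p)^1
= 3 · 0.38902 · 0.27 = 0.31510

0.315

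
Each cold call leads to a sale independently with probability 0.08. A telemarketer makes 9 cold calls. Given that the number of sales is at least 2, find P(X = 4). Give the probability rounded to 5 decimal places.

0.02148

X ~ Binomial(9, 0.08). Want P(X=4 | X≥2) = P(X=4) / P(X≥2).
P(X=4) = C(9,4)·0.08^4·0.92^5 = 0.0034015
P(X≥2) = 1 − 0.4721614 − 0.3695176 = 0.1583210
Ratio = 0.0034015 / 0.1583210 = 0.0214848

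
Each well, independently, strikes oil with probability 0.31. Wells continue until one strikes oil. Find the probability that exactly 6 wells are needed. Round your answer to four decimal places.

0.0485

Geometric (trials to first success), p = 0.31.
P(Y = 6) = (1−p)^5 · p = 0.1564 · 0.31 = 0.048485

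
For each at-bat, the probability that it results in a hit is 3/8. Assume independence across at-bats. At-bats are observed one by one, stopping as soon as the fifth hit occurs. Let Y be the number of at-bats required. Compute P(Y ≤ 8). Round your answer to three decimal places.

Finishing within 8 at-bats ⇔ at least 5 successes in the first 8. With X ~ Binomial(8, 0.375), P(Y ≤ 8) = 1 − P(X ≤ 4).
  k=0: C(8,0)·0.375^0·0.625^8 = 0.02328
  k=1: C(8,1)·0.375^1·0.625^7 = 0.11176
  k=2: C(8,2)·0.375^2·0.625^6 = 0.23469
  k=3: C(8,3)·0.375^3·0.625^5 = 0.28163
  k=4: C(8,4)·0.375^4·0.625^4 = 0.21122
1 − 0.86259 = 0.13741

0.137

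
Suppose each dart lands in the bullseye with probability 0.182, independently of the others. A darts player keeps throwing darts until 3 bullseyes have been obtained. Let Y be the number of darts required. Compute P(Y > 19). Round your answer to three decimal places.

Needing more than 19 darts ⇔ fewer than 3 successes in the first 19. With X ~ Binomial(19, 0.182), P(Y > 19) = P(X ≤ 2).
  k=0: C(19,0)·0.182^0·0.818^19 = 0.02199
  k=1: C(19,1)·0.182^1·0.818^18 = 0.09298
  k=2: C(19,2)·0.182^2·0.818^17 = 0.18619
P(X ≤ 2) = 0.30116

0.301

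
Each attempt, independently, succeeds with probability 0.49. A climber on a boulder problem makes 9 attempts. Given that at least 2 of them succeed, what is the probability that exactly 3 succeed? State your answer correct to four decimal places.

X ~ Binomial(9, 0.49). Want P(X=3 | X≥2) = P(X=3) / P(X≥2).
P(X=3) = C(9,3)·0.49^3·0.51^6 = 0.173896
P(X≥2) = 1 − 0.002334 − 0.020184 = 0.977482
Ratio = 0.173896 / 0.977482 = 0.177902

0.1779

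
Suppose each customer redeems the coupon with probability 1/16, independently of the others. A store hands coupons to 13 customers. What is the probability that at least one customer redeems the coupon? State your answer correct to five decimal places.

0.56786

P(at least one) = 1 − P(none) = 1 − (1 − 0.0625)^13
= 1 − 0.4321421 = 0.5678579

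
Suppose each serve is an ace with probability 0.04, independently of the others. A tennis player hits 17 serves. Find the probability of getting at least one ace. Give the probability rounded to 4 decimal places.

0.5004

P(at least one) = 1 − P(none) = 1 − (1 − 0.04)^17
= 1 − 0.499587 = 0.500413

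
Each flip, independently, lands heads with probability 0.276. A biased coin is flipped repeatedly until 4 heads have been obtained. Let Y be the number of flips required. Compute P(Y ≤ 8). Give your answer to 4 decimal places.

0.1529

Finishing within 8 flips ⇔ at least 4 successes in the first 8. With X ~ Binomial(8, 0.276), P(Y ≤ 8) = 1 − P(X ≤ 3).
  k=0: C(8,0)·0.276^0·0.724^8 = 0.075493
  k=1: C(8,1)·0.276^1·0.724^7 = 0.230234
  k=2: C(8,2)·0.276^2·0.724^6 = 0.307190
  k=3: C(8,3)·0.276^3·0.724^5 = 0.234211
1 − 0.847129 = 0.152871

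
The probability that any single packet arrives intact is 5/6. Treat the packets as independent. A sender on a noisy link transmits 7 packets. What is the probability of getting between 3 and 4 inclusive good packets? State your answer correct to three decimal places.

X ~ Binomial(7, 0.833333); P(3 ≤ X ≤ 4) = Σ C(7,k) p^k (1−p)^(7−k) over k:
  k=3: C(7,3)·0.833333^3·0.166667^4 = 0.01563
  k=4: C(7,4)·0.833333^4·0.166667^3 = 0.07814
Total = 0.09377

0.094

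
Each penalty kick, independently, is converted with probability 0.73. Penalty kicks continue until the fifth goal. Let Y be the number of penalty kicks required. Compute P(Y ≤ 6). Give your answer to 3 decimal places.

Finishing within 6 penalty kicks ⇔ at least 5 successes in the first 6. With X ~ Binomial(6, 0.73), P(Y ≤ 6) = 1 − P(X ≤ 4).
  k=0: C(6,0)·0.73^0·0.27^6 = 0.00039
  k=1: C(6,1)·0.73^1·0.27^5 = 0.00628
  k=2: C(6,2)·0.73^2·0.27^4 = 0.04248
  k=3: C(6,3)·0.73^3·0.27^3 = 0.15314
  k=4: C(6,4)·0.73^4·0.27^2 = 0.31053
1 − 0.51283 = 0.48717

0.487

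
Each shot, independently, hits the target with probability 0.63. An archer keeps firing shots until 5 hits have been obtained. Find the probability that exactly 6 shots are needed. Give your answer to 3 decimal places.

Y = trial on which the fifth success occurs; negative binomial, r=5, p=0.63.
P(Y=6) = C(5,4) · p^5 · (1−p)^1
= 5 · 0.099244 · 0.37 = 0.18360

0.184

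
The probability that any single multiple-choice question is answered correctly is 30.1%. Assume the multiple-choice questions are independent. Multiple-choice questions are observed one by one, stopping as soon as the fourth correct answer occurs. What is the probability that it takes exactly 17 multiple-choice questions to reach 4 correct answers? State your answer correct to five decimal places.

0.04372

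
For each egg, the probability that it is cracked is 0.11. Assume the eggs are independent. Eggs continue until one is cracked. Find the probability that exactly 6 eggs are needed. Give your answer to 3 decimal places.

0.061

Geometric (trials to first success), p = 0.11.
P(Y = 6) = (1−p)^5 · p = 0.55841 · 0.11 = 0.06142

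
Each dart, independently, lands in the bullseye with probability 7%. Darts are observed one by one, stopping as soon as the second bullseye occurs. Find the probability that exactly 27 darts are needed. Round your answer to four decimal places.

0.0208

Y = trial on which the second success occurs; negative binomial, r=2, p=0.07.
P(Y=27) = C(26,1) · p^2 · (1−p)^25
= 26 · 0.0049 · 0.16296 = 0.020761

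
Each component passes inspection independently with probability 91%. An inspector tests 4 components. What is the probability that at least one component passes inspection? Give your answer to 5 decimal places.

P(at least one) = 1 − P(none) = 1 − (1 − 0.91)^4
= 1 − 0.0000656 = 0.9999344

0.99993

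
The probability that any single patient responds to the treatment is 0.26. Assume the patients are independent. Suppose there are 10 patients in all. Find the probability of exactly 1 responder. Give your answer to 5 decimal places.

0.17301

X ~ Binomial(n=10, p=0.26).
P(X=1) = C(10,1) · p^1 · (1−p)^9
= 10 · 0.26 · 0.06654 = 0.1730051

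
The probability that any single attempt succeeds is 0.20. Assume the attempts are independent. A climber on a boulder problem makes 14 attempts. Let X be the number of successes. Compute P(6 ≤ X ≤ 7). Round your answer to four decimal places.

X ~ Binomial(14, 0.20); P(6 ≤ X ≤ 7) = Σ C(14,k) p^k (1−p)^(14−k) over k:
  k=6: C(14,6)·0.20^6·0.80^8 = 0.032244
  k=7: C(14,7)·0.20^7·0.80^7 = 0.009213
Total = 0.041457

0.0415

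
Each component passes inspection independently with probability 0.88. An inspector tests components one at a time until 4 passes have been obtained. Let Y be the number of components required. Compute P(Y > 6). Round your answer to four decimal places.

Needing more than 6 components ⇔ fewer than 4 successes in the first 6. With X ~ Binomial(6, 0.88), P(Y > 6) = P(X ≤ 3).
  k=0: C(6,0)·0.88^0·0.12^6 = 0.000003
  k=1: C(6,1)·0.88^1·0.12^5 = 0.000131
  k=2: C(6,2)·0.88^2·0.12^4 = 0.002409
  k=3: C(6,3)·0.88^3·0.12^3 = 0.023552
P(X ≤ 3) = 0.026095

0.0261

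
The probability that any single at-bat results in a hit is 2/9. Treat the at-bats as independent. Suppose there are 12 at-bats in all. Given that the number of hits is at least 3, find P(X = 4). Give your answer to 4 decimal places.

X ~ Binomial(12, 0.222222). Want P(X=4 | X≥3) = P(X=4) / P(X≥3).
P(X=4) = C(12,4)·0.222222^4·0.777778^8 = 0.161659
P(X≥3) = 1 − 0.049008 − 0.168027 − 0.264043 = 0.518922
Ratio = 0.161659 / 0.518922 = 0.311528

0.3115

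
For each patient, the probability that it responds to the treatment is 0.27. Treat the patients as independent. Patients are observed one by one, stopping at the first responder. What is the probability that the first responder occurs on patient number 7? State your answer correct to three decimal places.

0.041

Geometric (trials to first success), p = 0.27.
P(Y = 7) = (1−p)^6 · p = 0.15133 · 0.27 = 0.04086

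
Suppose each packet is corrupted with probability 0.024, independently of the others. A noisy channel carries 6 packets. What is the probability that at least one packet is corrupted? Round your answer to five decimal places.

P(at least one) = 1 − P(none) = 1 − (1 − 0.024)^6
= 1 − 0.8643684 = 0.1356316

0.13563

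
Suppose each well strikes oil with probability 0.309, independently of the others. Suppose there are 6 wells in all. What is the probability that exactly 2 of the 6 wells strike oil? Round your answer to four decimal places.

0.3265

X ~ Binomial(n=6, p=0.309).
P(X=2) = C(6,2) · p^2 · (1−p)^4
= 15 · 0.095481 · 0.22799 = 0.326528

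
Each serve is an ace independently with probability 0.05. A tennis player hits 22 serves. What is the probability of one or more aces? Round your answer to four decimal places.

P(at least one) = 1 − P(none) = 1 − (1 − 0.05)^22
= 1 − 0.323534 = 0.676466

0.6765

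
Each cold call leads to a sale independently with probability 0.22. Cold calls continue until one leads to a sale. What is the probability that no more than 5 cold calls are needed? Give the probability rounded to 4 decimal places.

Y = number of cold calls to the first success; geometric, p = 0.22.
P(Y ≤ 5) = 1 − (1−p)^5 = 1 − 0.288717 = 0.711283

0.7113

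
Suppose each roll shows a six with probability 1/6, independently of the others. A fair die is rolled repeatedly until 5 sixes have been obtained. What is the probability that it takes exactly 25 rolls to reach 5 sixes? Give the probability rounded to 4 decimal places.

Y = trial on which the fifth success occurs; negative binomial, r=5, p=0.166667.
P(Y=25) = C(24,4) · p^5 · (1−p)^20
= 10626 · 0.0001286 · 0.026084 = 0.035644

0.0356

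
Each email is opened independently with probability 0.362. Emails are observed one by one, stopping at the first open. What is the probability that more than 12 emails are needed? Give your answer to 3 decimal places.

0.005

Y = number of emails to the first success; geometric, p = 0.362.
P(Y > 12) = P(first 12 all fail) = (1−p)^12 = 0.00455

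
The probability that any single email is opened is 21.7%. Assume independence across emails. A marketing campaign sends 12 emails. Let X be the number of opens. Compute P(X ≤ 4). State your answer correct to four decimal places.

0.9027

X ~ Binomial(12, 0.217); P(X ≤ 4) = Σ C(12,k) p^k (1−p)^(12−k) over k:
  k=0: C(12,0)·0.217^0·0.783^12 = 0.053106
  k=1: C(12,1)·0.217^1·0.783^11 = 0.176612
  k=2: C(12,2)·0.217^2·0.783^10 = 0.269204
  k=3: C(12,3)·0.217^3·0.783^9 = 0.248690
  k=4: C(12,4)·0.217^4·0.783^8 = 0.155074
Total = 0.902685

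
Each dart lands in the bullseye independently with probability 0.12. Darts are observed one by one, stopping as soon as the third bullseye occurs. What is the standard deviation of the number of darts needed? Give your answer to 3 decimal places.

Y = total darts until the third success; negative binomial with r=3, p=0.12.
SD(Y) = √[r(1−p)/p²] = √(183.33333) = 13.54006

13.540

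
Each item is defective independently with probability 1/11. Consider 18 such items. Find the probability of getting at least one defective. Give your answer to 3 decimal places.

P(at least one) = 1 − P(none) = 1 − (1 − 0.090909)^18
= 1 − 0.17986 = 0.82014

0.820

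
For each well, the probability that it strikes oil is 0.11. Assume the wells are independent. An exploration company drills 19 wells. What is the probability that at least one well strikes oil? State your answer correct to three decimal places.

0.891

P(at least one) = 1 − P(none) = 1 − (1 − 0.11)^19
= 1 − 0.10925 = 0.89075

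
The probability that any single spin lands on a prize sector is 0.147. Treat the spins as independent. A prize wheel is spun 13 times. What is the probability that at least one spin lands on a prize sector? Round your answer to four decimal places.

0.8734

P(at least one) = 1 − P(none) = 1 − (1 − 0.147)^13
= 1 − 0.126572 = 0.873428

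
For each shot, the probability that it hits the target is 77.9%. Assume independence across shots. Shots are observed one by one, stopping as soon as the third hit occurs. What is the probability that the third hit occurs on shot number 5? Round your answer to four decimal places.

Y = trial on which the third success occurs; negative binomial, r=3, p=0.779.
P(Y=5) = C(4,2) · p^3 · (1−p)^2
= 6 · 0.47273 · 0.048841 = 0.138531

0.1385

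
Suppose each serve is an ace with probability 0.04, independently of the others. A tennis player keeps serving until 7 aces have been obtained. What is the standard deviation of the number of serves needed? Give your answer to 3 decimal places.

64.807

Y = total serves until the seventh success; negative binomial with r=7, p=0.04.
SD(Y) = √[r(1−p)/p²] = √(4200.00000) = 64.80741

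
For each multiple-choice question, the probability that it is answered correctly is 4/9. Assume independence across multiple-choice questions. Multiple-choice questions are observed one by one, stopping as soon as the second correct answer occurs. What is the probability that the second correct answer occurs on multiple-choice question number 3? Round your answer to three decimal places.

Y = trial on which the second success occurs; negative binomial, r=2, p=0.444444.
P(Y=3) = C(2,1) · p^2 · (1−p)^1
= 2 · 0.19753 · 0.55556 = 0.21948

0.219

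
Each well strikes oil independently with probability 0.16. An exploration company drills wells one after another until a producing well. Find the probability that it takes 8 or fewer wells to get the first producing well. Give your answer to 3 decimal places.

0.752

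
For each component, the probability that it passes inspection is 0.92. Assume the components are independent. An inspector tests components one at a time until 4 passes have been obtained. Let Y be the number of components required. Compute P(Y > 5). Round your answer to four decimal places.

Needing more than 5 components ⇔ fewer than 4 successes in the first 5. With X ~ Binomial(5, 0.92), P(Y > 5) = P(X ≤ 3).
  k=0: C(5,0)·0.92^0·0.08^5 = 0.000003
  k=1: C(5,1)·0.92^1·0.08^4 = 0.000188
  k=2: C(5,2)·0.92^2·0.08^3 = 0.004334
  k=3: C(5,3)·0.92^3·0.08^2 = 0.049836
P(X ≤ 3) = 0.054361

0.0544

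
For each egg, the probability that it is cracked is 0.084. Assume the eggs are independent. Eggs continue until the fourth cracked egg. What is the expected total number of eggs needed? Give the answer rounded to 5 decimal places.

47.61905

Y = total eggs until the fourth success; negative binomial with r=4, p=0.084.
E[Y] = r / p = 4 / 0.084 = 47.6190476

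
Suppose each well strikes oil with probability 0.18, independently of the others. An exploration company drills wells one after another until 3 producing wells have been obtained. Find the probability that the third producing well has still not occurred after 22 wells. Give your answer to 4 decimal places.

0.2154

Needing more than 22 wells ⇔ fewer than 3 successes in the first 22. With X ~ Binomial(22, 0.18), P(Y > 22) = P(X ≤ 2).
  k=0: C(22,0)·0.18^0·0.82^22 = 0.012703
  k=1: C(22,1)·0.18^1·0.82^21 = 0.061346
  k=2: C(22,2)·0.18^2·0.82^20 = 0.141395
P(X ≤ 2) = 0.215444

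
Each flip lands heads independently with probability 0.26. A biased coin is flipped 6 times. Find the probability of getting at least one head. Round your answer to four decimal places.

P(at least one) = 1 − P(none) = 1 − (1 − 0.26)^6
= 1 − 0.164206 = 0.835794

0.8358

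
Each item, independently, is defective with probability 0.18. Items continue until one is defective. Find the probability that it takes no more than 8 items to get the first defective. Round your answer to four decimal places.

0.7956

Y = number of items to the first success; geometric, p = 0.18.
P(Y ≤ 8) = 1 − (1−p)^8 = 1 − 0.204414 = 0.795586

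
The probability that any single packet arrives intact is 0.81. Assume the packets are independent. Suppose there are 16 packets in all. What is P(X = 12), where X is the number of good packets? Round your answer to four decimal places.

0.1892

X ~ Binomial(n=16, p=0.81).
P(X=12) = C(16,12) · p^12 · (1−p)^4
= 1820 · 0.079766 · 0.0013032 = 0.189193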